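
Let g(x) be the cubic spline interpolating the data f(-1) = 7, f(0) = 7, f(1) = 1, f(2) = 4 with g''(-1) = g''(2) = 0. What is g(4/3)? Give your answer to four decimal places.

Let M_i = g''(x_i). Step sizes h_i = 1, 1, 1; slopes of the chords Δ_i = (y_(i+1) - y_i)/h_i = 0, -6, 3.
  1·M_0 + 4·M_1 + 1·M_2 = 6(Δ_1 - Δ_0) = -36
  1·M_1 + 4·M_2 + 1·M_3 = 6(Δ_2 - Δ_1) = 54
Natural end conditions: M_0 = M_3 = 0.
Solving the tridiagonal system: M_0 = 0, M_1 = -66/5, M_2 = 84/5, M_3 = 0.
On [1, 2], g(x) = 1 - 13/5·(x - 1) + 42/5·(x - 1)² - 14/5·(x - 1)³.
With (x - 1) = 1/3: g(4/3) = 26/27.

0.9630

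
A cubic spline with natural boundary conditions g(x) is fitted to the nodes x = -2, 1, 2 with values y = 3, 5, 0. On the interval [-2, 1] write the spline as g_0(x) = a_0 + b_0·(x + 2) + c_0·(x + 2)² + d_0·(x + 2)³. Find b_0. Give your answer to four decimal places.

Write M_i for g''(x_i). With h_i = 3, 1 and divided differences Δ_i = 2/3, -5, the continuity of g' gives the tridiagonal system
  3·M_0 + 8·M_1 + 1·M_2 = 6(Δ_1 - Δ_0) = -34
Natural end conditions: M_0 = M_2 = 0.
Hence M_0 = 0, M_1 = -17/4, M_2 = 0.
On [-2, 1], with g_0(x) = a_0 + b_0·(x + 2) + c_0·(x + 2)² + d_0·(x + 2)³: c_0 = M_0/2 = 0, d_0 = (M_1 - M_0)/(6h_0) = -17/72, b_0 = Δ_0 - h_0(2M_0 + M_1)/6 = 67/24.

2.7917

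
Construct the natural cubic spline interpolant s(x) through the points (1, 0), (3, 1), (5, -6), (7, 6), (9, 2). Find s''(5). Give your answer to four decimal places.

10.7143

Write m_i for s''(x_i). With h_i = 2, 2, 2, 2 and divided differences Δ_i = 1/2, -7/2, 6, -2, the continuity of s' gives the tridiagonal system
  2·m_0 + 8·m_1 + 2·m_2 = 6(Δ_1 - Δ_0) = -24
  2·m_1 + 8·m_2 + 2·m_3 = 6(Δ_2 - Δ_1) = 57
  2·m_2 + 8·m_3 + 2·m_4 = 6(Δ_3 - Δ_2) = -48
Natural end conditions: m_0 = m_4 = 0.
Hence m_0 = 0, m_1 = -159/28, m_2 = 75/7, m_3 = -243/28, m_4 = 0.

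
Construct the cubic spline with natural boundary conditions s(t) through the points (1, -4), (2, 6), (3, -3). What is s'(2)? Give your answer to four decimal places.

With σ_i denoting the second derivative at x_i, h_i = 1, 1, and Δ_i = (y_(i+1) − y_i)/h_i = 10, -9:
  1·σ_0 + 4·σ_1 + 1·σ_2 = 6(Δ_1 - Δ_0) = -114
Natural end conditions: σ_0 = σ_2 = 0.
Solving: σ_0 = 0, σ_1 = -57/2, σ_2 = 0.
On [2, 3], s'(t) = b_1 + 2c_1·(t - 2) + 3d_1·(t - 2)² with b_1 = Δ_1 - h_1(2σ_1 + σ_2)/6 = 1/2, c_1 = σ_1/2 = -57/4, d_1 = (σ_2 - σ_1)/(6h_1) = 19/4. So s'(2) = 1/2.

0.5000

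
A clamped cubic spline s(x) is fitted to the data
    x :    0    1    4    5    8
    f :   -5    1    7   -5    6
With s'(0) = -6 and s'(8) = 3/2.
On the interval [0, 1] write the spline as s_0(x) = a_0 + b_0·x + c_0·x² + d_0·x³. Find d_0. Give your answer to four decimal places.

-6.8646

Write m_i for s''(x_i). With h_i = 1, 3, 1, 3 and divided differences Δ_i = 6, 2, -12, 11/3, the continuity of s' gives the tridiagonal system
  1·m_0 + 8·m_1 + 3·m_2 = 6(Δ_1 - Δ_0) = -24
  3·m_1 + 8·m_2 + 1·m_3 = 6(Δ_2 - Δ_1) = -84
  1·m_2 + 8·m_3 + 3·m_4 = 6(Δ_3 - Δ_2) = 94
Clamped end conditions give two more equations: 2h_0·m_0 + h_0·m_1 = 6(Δ_0 - s'(0)) = 72 and h_3·m_3 + 2h_3·m_4 = 6(s'(8) - Δ_3) = -13.
Forward elimination and back-substitution give m_0 = 1811/48, m_1 = -83/24, m_2 = -545/48, m_3 = 413/24, m_4 = -517/48.
On [0, 1], with s_0(x) = a_0 + b_0·x + c_0·x² + d_0·x³: c_0 = m_0/2 = 1811/96, d_0 = (m_1 - m_0)/(6h_0) = -659/96, b_0 = Δ_0 - h_0(2m_0 + m_1)/6 = -6.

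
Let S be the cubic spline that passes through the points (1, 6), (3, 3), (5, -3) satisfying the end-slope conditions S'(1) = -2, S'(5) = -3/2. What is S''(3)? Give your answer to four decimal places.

-2.5000

Put M_i = S'' at the i-th knot. Here h = (2, 2) and Δ = (-3/2, -3), so the interior equations h_(i-1)·M_(i-1) + 2(h_(i-1)+h_i)·M_i + h_i·M_(i+1) = 6(Δ_i − Δ_(i-1)) read
  2·M_0 + 8·M_1 + 2·M_2 = 6(Δ_1 - Δ_0) = -9
Clamped end conditions give two more equations: 2h_0·M_0 + h_0·M_1 = 6(Δ_0 - S'(1)) = 3 and h_1·M_1 + 2h_1·M_2 = 6(S'(5) - Δ_1) = 9.
Solving: M_0 = 2, M_1 = -5/2, M_2 = 7/2.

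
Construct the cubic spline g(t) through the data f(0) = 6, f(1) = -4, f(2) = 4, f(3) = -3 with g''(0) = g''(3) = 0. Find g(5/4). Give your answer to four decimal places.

-2.6844

Put σ_i = g'' at the i-th knot. Here h = (1, 1, 1) and Δ = (-10, 8, -7), so the interior equations h_(i-1)·σ_(i-1) + 2(h_(i-1)+h_i)·σ_i + h_i·σ_(i+1) = 6(Δ_i − Δ_(i-1)) read
  1·σ_0 + 4·σ_1 + 1·σ_2 = 6(Δ_1 - Δ_0) = 108
  1·σ_1 + 4·σ_2 + 1·σ_3 = 6(Δ_2 - Δ_1) = -90
Natural end conditions: σ_0 = σ_3 = 0.
Forward elimination and back-substitution give σ_0 = 0, σ_1 = 174/5, σ_2 = -156/5, σ_3 = 0.
On [1, 2], g(t) = -4 + 8/5·(t - 1) + 87/5·(t - 1)² - 11·(t - 1)³.
With (t - 1) = 1/4: g(5/4) = -859/320.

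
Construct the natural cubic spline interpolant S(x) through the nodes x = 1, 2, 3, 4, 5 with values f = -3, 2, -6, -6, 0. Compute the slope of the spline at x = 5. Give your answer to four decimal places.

Let M_i = S''(x_i). Step sizes h_i = 1, 1, 1, 1; slopes of the chords Δ_i = (y_(i+1) - y_i)/h_i = 5, -8, 0, 6.
  1·M_0 + 4·M_1 + 1·M_2 = 6(Δ_1 - Δ_0) = -78
  1·M_1 + 4·M_2 + 1·M_3 = 6(Δ_2 - Δ_1) = 48
  1·M_2 + 4·M_3 + 1·M_4 = 6(Δ_3 - Δ_2) = 36
Natural end conditions: M_0 = M_4 = 0.
Solving the tridiagonal system: M_0 = 0, M_1 = -663/28, M_2 = 117/7, M_3 = 135/28, M_4 = 0.
On [4, 5], S'(x) = b_3 + 2c_3·(x - 4) + 3d_3·(x - 4)² with b_3 = Δ_3 - h_3(2M_3 + M_4)/6 = 123/28, c_3 = M_3/2 = 135/56, d_3 = (M_4 - M_3)/(6h_3) = -45/56. So S'(5) = 381/56.

6.8036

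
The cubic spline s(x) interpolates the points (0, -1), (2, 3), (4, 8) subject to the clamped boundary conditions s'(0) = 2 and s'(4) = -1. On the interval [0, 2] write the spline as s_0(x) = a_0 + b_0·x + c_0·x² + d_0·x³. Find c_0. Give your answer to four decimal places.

-0.5625

Put M_i = s'' at the i-th knot. Here h = (2, 2) and Δ = (2, 5/2), so the interior equations h_(i-1)·M_(i-1) + 2(h_(i-1)+h_i)·M_i + h_i·M_(i+1) = 6(Δ_i − Δ_(i-1)) read
  2·M_0 + 8·M_1 + 2·M_2 = 6(Δ_1 - Δ_0) = 3
Clamped end conditions give two more equations: 2h_0·M_0 + h_0·M_1 = 6(Δ_0 - s'(0)) = 0 and h_1·M_1 + 2h_1·M_2 = 6(s'(4) - Δ_1) = -21.
Solving: M_0 = -9/8, M_1 = 9/4, M_2 = -51/8.
On [0, 2], with s_0(x) = a_0 + b_0·x + c_0·x² + d_0·x³: c_0 = M_0/2 = -9/16, d_0 = (M_1 - M_0)/(6h_0) = 9/32, b_0 = Δ_0 - h_0(2M_0 + M_1)/6 = 2.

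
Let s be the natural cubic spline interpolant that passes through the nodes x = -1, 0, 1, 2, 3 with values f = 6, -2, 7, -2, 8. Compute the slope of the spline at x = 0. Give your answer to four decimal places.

Write m_i for s''(x_i). With h_i = 1, 1, 1, 1 and divided differences Δ_i = -8, 9, -9, 10, the continuity of s' gives the tridiagonal system
  1·m_0 + 4·m_1 + 1·m_2 = 6(Δ_1 - Δ_0) = 102
  1·m_1 + 4·m_2 + 1·m_3 = 6(Δ_2 - Δ_1) = -108
  1·m_2 + 4·m_3 + 1·m_4 = 6(Δ_3 - Δ_2) = 114
Natural end conditions: m_0 = m_4 = 0.
Hence m_0 = 0, m_1 = 519/14, m_2 = -324/7, m_3 = 561/14, m_4 = 0.
On [0, 1], s'(x) = b_1 + 2c_1·x + 3d_1·x² with b_1 = Δ_1 - h_1(2m_1 + m_2)/6 = 61/14, c_1 = m_1/2 = 519/28, d_1 = (m_2 - m_1)/(6h_1) = -389/28. So s'(0) = 61/14.

4.3571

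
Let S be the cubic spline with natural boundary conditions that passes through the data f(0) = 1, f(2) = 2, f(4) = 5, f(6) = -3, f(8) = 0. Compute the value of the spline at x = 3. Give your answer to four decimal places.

Put M_i = S'' at the i-th knot. Here h = (2, 2, 2, 2) and Δ = (1/2, 3/2, -4, 3/2), so the interior equations h_(i-1)·M_(i-1) + 2(h_(i-1)+h_i)·M_i + h_i·M_(i+1) = 6(Δ_i − Δ_(i-1)) read
  2·M_0 + 8·M_1 + 2·M_2 = 6(Δ_1 - Δ_0) = 6
  2·M_1 + 8·M_2 + 2·M_3 = 6(Δ_2 - Δ_1) = -33
  2·M_2 + 8·M_3 + 2·M_4 = 6(Δ_3 - Δ_2) = 33
Natural end conditions: M_0 = M_4 = 0.
Forward elimination and back-substitution give M_0 = 0, M_1 = 255/112, M_2 = -171/28, M_3 = 633/112, M_4 = 0.
On [2, 4], S(x) = 2 + 113/56·(x - 2) + 255/224·(x - 2)² - 313/448·(x - 2)³.
With (x - 2) = 1: S(3) = 1997/448.

4.4576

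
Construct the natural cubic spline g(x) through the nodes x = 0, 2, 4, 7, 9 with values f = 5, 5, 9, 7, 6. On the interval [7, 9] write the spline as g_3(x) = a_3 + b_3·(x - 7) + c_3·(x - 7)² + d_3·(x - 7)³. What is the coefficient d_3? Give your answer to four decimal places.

Write σ_i for g''(x_i). With h_i = 2, 2, 3, 2 and divided differences Δ_i = 0, 2, -2/3, -1/2, the continuity of g' gives the tridiagonal system
  2·σ_0 + 8·σ_1 + 2·σ_2 = 6(Δ_1 - Δ_0) = 12
  2·σ_1 + 10·σ_2 + 3·σ_3 = 6(Δ_2 - Δ_1) = -16
  3·σ_2 + 10·σ_3 + 2·σ_4 = 6(Δ_3 - Δ_2) = 1
Natural end conditions: σ_0 = σ_4 = 0.
Solving the tridiagonal system: σ_0 = 0, σ_1 = 709/344, σ_2 = -193/86, σ_3 = 133/172, σ_4 = 0.
On [7, 9], with g_3(x) = a_3 + b_3·(x - 7) + c_3·(x - 7)² + d_3·(x - 7)³: c_3 = σ_3/2 = 133/344, d_3 = (σ_4 - σ_3)/(6h_3) = -133/2064, b_3 = Δ_3 - h_3(2σ_3 + σ_4)/6 = -131/129.

-0.0644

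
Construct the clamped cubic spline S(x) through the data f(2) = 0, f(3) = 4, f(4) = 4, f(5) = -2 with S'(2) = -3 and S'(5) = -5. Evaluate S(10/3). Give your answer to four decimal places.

5.0519

Let m_i = S''(x_i). Step sizes h_i = 1, 1, 1; slopes of the chords Δ_i = (y_(i+1) - y_i)/h_i = 4, 0, -6.
  1·m_0 + 4·m_1 + 1·m_2 = 6(Δ_1 - Δ_0) = -24
  1·m_1 + 4·m_2 + 1·m_3 = 6(Δ_2 - Δ_1) = -36
Clamped end conditions give two more equations: 2h_0·m_0 + h_0·m_1 = 6(Δ_0 - S'(2)) = 42 and h_2·m_2 + 2h_2·m_3 = 6(S'(5) - Δ_2) = 6.
Forward elimination and back-substitution give m_0 = 394/15, m_1 = -158/15, m_2 = -122/15, m_3 = 106/15.
On [3, 4], S(x) = 4 + 73/15·(x - 3) - 79/15·(x - 3)² + 2/5·(x - 3)³.
With (x - 3) = 1/3: S(10/3) = 682/135.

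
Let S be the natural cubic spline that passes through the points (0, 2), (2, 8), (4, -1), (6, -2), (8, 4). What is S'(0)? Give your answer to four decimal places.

Put m_i = S'' at the i-th knot. Here h = (2, 2, 2, 2) and Δ = (3, -9/2, -1/2, 3), so the interior equations h_(i-1)·m_(i-1) + 2(h_(i-1)+h_i)·m_i + h_i·m_(i+1) = 6(Δ_i − Δ_(i-1)) read
  2·m_0 + 8·m_1 + 2·m_2 = 6(Δ_1 - Δ_0) = -45
  2·m_1 + 8·m_2 + 2·m_3 = 6(Δ_2 - Δ_1) = 24
  2·m_2 + 8·m_3 + 2·m_4 = 6(Δ_3 - Δ_2) = 21
Natural end conditions: m_0 = m_4 = 0.
Solving the tridiagonal system: m_0 = 0, m_1 = -375/56, m_2 = 30/7, m_3 = 87/56, m_4 = 0.
On [0, 2], S'(x) = b_0 + 2c_0·x + 3d_0·x² with b_0 = Δ_0 - h_0(2m_0 + m_1)/6 = 293/56, c_0 = m_0/2 = 0, d_0 = (m_1 - m_0)/(6h_0) = -125/224. So S'(0) = 293/56.

5.2321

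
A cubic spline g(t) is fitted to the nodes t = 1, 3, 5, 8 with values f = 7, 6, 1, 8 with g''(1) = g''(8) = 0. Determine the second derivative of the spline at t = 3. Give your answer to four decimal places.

Put m_i = g'' at the i-th knot. Here h = (2, 2, 3) and Δ = (-1/2, -5/2, 7/3), so the interior equations h_(i-1)·m_(i-1) + 2(h_(i-1)+h_i)·m_i + h_i·m_(i+1) = 6(Δ_i − Δ_(i-1)) read
  2·m_0 + 8·m_1 + 2·m_2 = 6(Δ_1 - Δ_0) = -12
  2·m_1 + 10·m_2 + 3·m_3 = 6(Δ_2 - Δ_1) = 29
Natural end conditions: m_0 = m_3 = 0.
Hence m_0 = 0, m_1 = -89/38, m_2 = 64/19, m_3 = 0.

-2.3421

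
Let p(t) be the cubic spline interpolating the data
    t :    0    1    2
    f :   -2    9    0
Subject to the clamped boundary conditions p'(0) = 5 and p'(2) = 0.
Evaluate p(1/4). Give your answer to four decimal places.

Let σ_i = p''(x_i). Step sizes h_i = 1, 1; slopes of the chords Δ_i = (y_(i+1) - y_i)/h_i = 11, -9.
  1·σ_0 + 4·σ_1 + 1·σ_2 = 6(Δ_1 - Δ_0) = -120
Clamped end conditions give two more equations: 2h_0·σ_0 + h_0·σ_1 = 6(Δ_0 - p'(0)) = 36 and h_1·σ_1 + 2h_1·σ_2 = 6(p'(2) - Δ_1) = 54.
Solving the tridiagonal system: σ_0 = 91/2, σ_1 = -55, σ_2 = 109/2.
On [0, 1], p(t) = -2 + 5·t + 91/4·t² - 67/4·t³.
With t = 1/4: p(1/4) = 105/256.

0.4102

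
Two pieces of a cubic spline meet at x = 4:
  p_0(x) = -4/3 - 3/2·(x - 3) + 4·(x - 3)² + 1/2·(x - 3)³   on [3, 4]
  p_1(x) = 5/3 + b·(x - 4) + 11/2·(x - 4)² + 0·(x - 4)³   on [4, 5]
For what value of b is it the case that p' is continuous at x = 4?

p_0'(x) = -3/2 + 8·(x - 3) + 3/2·(x - 3)², so p_0'(4) = 8. On the right, p_1'(4) = b, so b = 8.

8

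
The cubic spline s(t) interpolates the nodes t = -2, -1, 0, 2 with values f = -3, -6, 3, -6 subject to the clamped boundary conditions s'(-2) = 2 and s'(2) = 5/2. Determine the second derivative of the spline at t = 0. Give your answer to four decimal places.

-26.9091

With m_i denoting the second derivative at x_i, h_i = 1, 1, 2, and Δ_i = (y_(i+1) − y_i)/h_i = -3, 9, -9/2:
  1·m_0 + 4·m_1 + 1·m_2 = 6(Δ_1 - Δ_0) = 72
  1·m_1 + 6·m_2 + 2·m_3 = 6(Δ_2 - Δ_1) = -81
Clamped end conditions give two more equations: 2h_0·m_0 + h_0·m_1 = 6(Δ_0 - s'(-2)) = -30 and h_2·m_2 + 2h_2·m_3 = 6(s'(2) - Δ_2) = 42.
Forward elimination and back-substitution give m_0 = -344/11, m_1 = 358/11, m_2 = -296/11, m_3 = 527/22.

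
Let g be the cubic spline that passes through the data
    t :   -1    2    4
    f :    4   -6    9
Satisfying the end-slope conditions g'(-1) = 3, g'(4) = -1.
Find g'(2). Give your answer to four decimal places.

Put M_i = g'' at the i-th knot. Here h = (3, 2) and Δ = (-10/3, 15/2), so the interior equations h_(i-1)·M_(i-1) + 2(h_(i-1)+h_i)·M_i + h_i·M_(i+1) = 6(Δ_i − Δ_(i-1)) read
  3·M_0 + 10·M_1 + 2·M_2 = 6(Δ_1 - Δ_0) = 65
Clamped end conditions give two more equations: 2h_0·M_0 + h_0·M_1 = 6(Δ_0 - g'(-1)) = -38 and h_1·M_1 + 2h_1·M_2 = 6(g'(4) - Δ_1) = -51.
Solving the tridiagonal system: M_0 = -409/30, M_1 = 73/5, M_2 = -401/20.
On [2, 4], g'(t) = b_1 + 2c_1·(t - 2) + 3d_1·(t - 2)² with b_1 = Δ_1 - h_1(2M_1 + M_2)/6 = 89/20, c_1 = M_1/2 = 73/10, d_1 = (M_2 - M_1)/(6h_1) = -231/80. So g'(2) = 89/20.

4.4500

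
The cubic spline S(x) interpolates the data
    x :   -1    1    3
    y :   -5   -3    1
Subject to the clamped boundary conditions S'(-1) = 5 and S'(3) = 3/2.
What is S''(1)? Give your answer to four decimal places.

Put m_i = S'' at the i-th knot. Here h = (2, 2) and Δ = (1, 2), so the interior equations h_(i-1)·m_(i-1) + 2(h_(i-1)+h_i)·m_i + h_i·m_(i+1) = 6(Δ_i − Δ_(i-1)) read
  2·m_0 + 8·m_1 + 2·m_2 = 6(Δ_1 - Δ_0) = 6
Clamped end conditions give two more equations: 2h_0·m_0 + h_0·m_1 = 6(Δ_0 - S'(-1)) = -24 and h_1·m_1 + 2h_1·m_2 = 6(S'(3) - Δ_1) = -3.
Solving the tridiagonal system: m_0 = -61/8, m_1 = 13/4, m_2 = -19/8.

3.2500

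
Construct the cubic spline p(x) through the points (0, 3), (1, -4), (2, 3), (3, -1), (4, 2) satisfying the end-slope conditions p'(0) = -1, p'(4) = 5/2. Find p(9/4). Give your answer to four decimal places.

Write M_i for p''(x_i). With h_i = 1, 1, 1, 1 and divided differences Δ_i = -7, 7, -4, 3, the continuity of p' gives the tridiagonal system
  1·M_0 + 4·M_1 + 1·M_2 = 6(Δ_1 - Δ_0) = 84
  1·M_1 + 4·M_2 + 1·M_3 = 6(Δ_2 - Δ_1) = -66
  1·M_2 + 4·M_3 + 1·M_4 = 6(Δ_3 - Δ_2) = 42
Clamped end conditions give two more equations: 2h_0·M_0 + h_0·M_1 = 6(Δ_0 - p'(0)) = -36 and h_3·M_3 + 2h_3·M_4 = 6(p'(4) - Δ_3) = -3.
Hence M_0 = -2075/56, M_1 = 1067/28, M_2 = -251/8, M_3 = 599/28, M_4 = -683/56.
On [2, 3], p(x) = 3 + 81/28·(x - 2) - 251/16·(x - 2)² + 985/112·(x - 2)³.
With (x - 2) = 1/4: p(9/4) = 20645/7168.

2.8802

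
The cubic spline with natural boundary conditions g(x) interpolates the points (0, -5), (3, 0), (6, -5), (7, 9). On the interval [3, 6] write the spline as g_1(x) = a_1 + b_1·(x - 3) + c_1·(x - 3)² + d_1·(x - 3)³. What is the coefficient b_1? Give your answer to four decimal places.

Write m_i for g''(x_i). With h_i = 3, 3, 1 and divided differences Δ_i = 5/3, -5/3, 14, the continuity of g' gives the tridiagonal system
  3·m_0 + 12·m_1 + 3·m_2 = 6(Δ_1 - Δ_0) = -20
  3·m_1 + 8·m_2 + 1·m_3 = 6(Δ_2 - Δ_1) = 94
Natural end conditions: m_0 = m_3 = 0.
Hence m_0 = 0, m_1 = -442/87, m_2 = 396/29, m_3 = 0.
On [3, 6], with g_1(x) = a_1 + b_1·(x - 3) + c_1·(x - 3)² + d_1·(x - 3)³: c_1 = m_1/2 = -221/87, d_1 = (m_2 - m_1)/(6h_1) = 815/783, b_1 = Δ_1 - h_1(2m_1 + m_2)/6 = -99/29.

-3.4138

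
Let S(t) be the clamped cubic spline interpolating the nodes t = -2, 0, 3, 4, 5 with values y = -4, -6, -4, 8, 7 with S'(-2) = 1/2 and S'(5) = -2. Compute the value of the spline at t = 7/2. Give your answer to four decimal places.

Let m_i = S''(x_i). Step sizes h_i = 2, 3, 1, 1; slopes of the chords Δ_i = (y_(i+1) - y_i)/h_i = -1, 2/3, 12, -1.
  2·m_0 + 10·m_1 + 3·m_2 = 6(Δ_1 - Δ_0) = 10
  3·m_1 + 8·m_2 + 1·m_3 = 6(Δ_2 - Δ_1) = 68
  1·m_2 + 4·m_3 + 1·m_4 = 6(Δ_3 - Δ_2) = -78
Clamped end conditions give two more equations: 2h_0·m_0 + h_0·m_1 = 6(Δ_0 - S'(-2)) = -9 and h_3·m_3 + 2h_3·m_4 = 6(S'(5) - Δ_3) = -6.
Solving the tridiagonal system: m_0 = -539/564, m_1 = -365/141, m_2 = 3553/282, m_3 = -3529/141, m_4 = 2683/282.
On [3, 4], S(t) = -4 + 1688/141·(t - 3) + 3553/564·(t - 3)² - 1179/188·(t - 3)³.
With (t - 3) = 1/2: S(7/2) = 12529/4512.

2.7768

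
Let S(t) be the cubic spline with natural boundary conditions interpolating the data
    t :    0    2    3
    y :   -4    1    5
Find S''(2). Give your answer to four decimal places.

1.5000

With M_i denoting the second derivative at x_i, h_i = 2, 1, and Δ_i = (y_(i+1) − y_i)/h_i = 5/2, 4:
  2·M_0 + 6·M_1 + 1·M_2 = 6(Δ_1 - Δ_0) = 9
Natural end conditions: M_0 = M_2 = 0.
Forward elimination and back-substitution give M_0 = 0, M_1 = 3/2, M_2 = 0.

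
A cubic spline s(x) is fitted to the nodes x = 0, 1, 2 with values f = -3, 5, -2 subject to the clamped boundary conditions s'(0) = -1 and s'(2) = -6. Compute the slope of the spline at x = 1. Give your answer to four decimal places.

2.5000

Write m_i for s''(x_i). With h_i = 1, 1 and divided differences Δ_i = 8, -7, the continuity of s' gives the tridiagonal system
  1·m_0 + 4·m_1 + 1·m_2 = 6(Δ_1 - Δ_0) = -90
Clamped end conditions give two more equations: 2h_0·m_0 + h_0·m_1 = 6(Δ_0 - s'(0)) = 54 and h_1·m_1 + 2h_1·m_2 = 6(s'(2) - Δ_1) = 6.
Forward elimination and back-substitution give m_0 = 47, m_1 = -40, m_2 = 23.
On [1, 2], s'(x) = b_1 + 2c_1·(x - 1) + 3d_1·(x - 1)² with b_1 = Δ_1 - h_1(2m_1 + m_2)/6 = 5/2, c_1 = m_1/2 = -20, d_1 = (m_2 - m_1)/(6h_1) = 21/2. So s'(1) = 5/2.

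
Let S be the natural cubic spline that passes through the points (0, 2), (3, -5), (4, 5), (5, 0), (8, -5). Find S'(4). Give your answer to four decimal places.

Put M_i = S'' at the i-th knot. Here h = (3, 1, 1, 3) and Δ = (-7/3, 10, -5, -5/3), so the interior equations h_(i-1)·M_(i-1) + 2(h_(i-1)+h_i)·M_i + h_i·M_(i+1) = 6(Δ_i − Δ_(i-1)) read
  3·M_0 + 8·M_1 + 1·M_2 = 6(Δ_1 - Δ_0) = 74
  1·M_1 + 4·M_2 + 1·M_3 = 6(Δ_2 - Δ_1) = -90
  1·M_2 + 8·M_3 + 3·M_4 = 6(Δ_3 - Δ_2) = 20
Natural end conditions: M_0 = M_4 = 0.
Solving the tridiagonal system: M_0 = 0, M_1 = 1517/120, M_2 = -407/15, M_3 = 707/120, M_4 = 0.
On [4, 5], S'(x) = b_2 + 2c_2·(x - 4) + 3d_2·(x - 4)² with b_2 = Δ_2 - h_2(2M_2 + M_3)/6 = 49/16, c_2 = M_2/2 = -407/30, d_2 = (M_3 - M_2)/(6h_2) = 1321/240. So S'(4) = 49/16.

3.0625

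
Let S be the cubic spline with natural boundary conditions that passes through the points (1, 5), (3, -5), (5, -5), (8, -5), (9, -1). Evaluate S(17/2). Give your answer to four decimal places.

-3.2337

Let M_i = S''(x_i). Step sizes h_i = 2, 2, 3, 1; slopes of the chords Δ_i = (y_(i+1) - y_i)/h_i = -5, 0, 0, 4.
  2·M_0 + 8·M_1 + 2·M_2 = 6(Δ_1 - Δ_0) = 30
  2·M_1 + 10·M_2 + 3·M_3 = 6(Δ_2 - Δ_1) = 0
  3·M_2 + 8·M_3 + 1·M_4 = 6(Δ_3 - Δ_2) = 24
Natural end conditions: M_0 = M_4 = 0.
Hence M_0 = 0, M_1 = 1137/268, M_2 = -132/67, M_3 = 501/134, M_4 = 0.
On [8, 9], S(x) = -5 + 369/134·(x - 8) + 501/268·(x - 8)² - 167/268·(x - 8)³.
With (x - 8) = 1/2: S(17/2) = -6933/2144.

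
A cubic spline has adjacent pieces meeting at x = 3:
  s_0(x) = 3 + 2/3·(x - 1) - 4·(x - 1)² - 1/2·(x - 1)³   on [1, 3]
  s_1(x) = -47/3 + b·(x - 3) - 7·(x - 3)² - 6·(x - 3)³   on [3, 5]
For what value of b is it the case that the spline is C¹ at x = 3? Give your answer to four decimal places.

-21.3333

s_0'(x) = 2/3 - 8·(x - 1) - 3/2·(x - 1)², so s_0'(3) = -64/3. On the right, s_1'(3) = b, so b = -64/3.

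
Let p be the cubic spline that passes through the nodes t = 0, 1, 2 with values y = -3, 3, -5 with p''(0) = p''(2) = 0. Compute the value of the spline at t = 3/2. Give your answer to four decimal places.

Let m_i = p''(x_i). Step sizes h_i = 1, 1; slopes of the chords Δ_i = (y_(i+1) - y_i)/h_i = 6, -8.
  1·m_0 + 4·m_1 + 1·m_2 = 6(Δ_1 - Δ_0) = -84
Natural end conditions: m_0 = m_2 = 0.
Solving the tridiagonal system: m_0 = 0, m_1 = -21, m_2 = 0.
On [1, 2], p(t) = 3 - 1·(t - 1) - 21/2·(t - 1)² + 7/2·(t - 1)³.
With (t - 1) = 1/2: p(3/2) = 5/16.

0.3125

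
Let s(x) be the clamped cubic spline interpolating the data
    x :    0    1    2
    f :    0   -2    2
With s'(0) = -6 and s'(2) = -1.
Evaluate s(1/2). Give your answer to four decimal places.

With m_i denoting the second derivative at x_i, h_i = 1, 1, and Δ_i = (y_(i+1) − y_i)/h_i = -2, 4:
  1·m_0 + 4·m_1 + 1·m_2 = 6(Δ_1 - Δ_0) = 36
Clamped end conditions give two more equations: 2h_0·m_0 + h_0·m_1 = 6(Δ_0 - s'(0)) = 24 and h_1·m_1 + 2h_1·m_2 = 6(s'(2) - Δ_1) = -30.
Forward elimination and back-substitution give m_0 = 11/2, m_1 = 13, m_2 = -43/2.
On [0, 1], s(x) = 0 - 6·x + 11/4·x² + 5/4·x³.
With x = 1/2: s(1/2) = -69/32.

-2.1563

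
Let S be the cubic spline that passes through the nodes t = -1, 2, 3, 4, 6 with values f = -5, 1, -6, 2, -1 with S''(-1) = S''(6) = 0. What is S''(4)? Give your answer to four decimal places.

With M_i denoting the second derivative at x_i, h_i = 3, 1, 1, 2, and Δ_i = (y_(i+1) − y_i)/h_i = 2, -7, 8, -3/2:
  3·M_0 + 8·M_1 + 1·M_2 = 6(Δ_1 - Δ_0) = -54
  1·M_1 + 4·M_2 + 1·M_3 = 6(Δ_2 - Δ_1) = 90
  1·M_2 + 6·M_3 + 2·M_4 = 6(Δ_3 - Δ_2) = -57
Natural end conditions: M_0 = M_4 = 0.
Forward elimination and back-substitution give M_0 = 0, M_1 = -1839/178, M_2 = 2550/89, M_3 = -2541/178, M_4 = 0.

-14.2753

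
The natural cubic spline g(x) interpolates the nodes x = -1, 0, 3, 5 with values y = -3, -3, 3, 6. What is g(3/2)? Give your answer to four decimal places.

-0.5467

Let M_i = g''(x_i). Step sizes h_i = 1, 3, 2; slopes of the chords Δ_i = (y_(i+1) - y_i)/h_i = 0, 2, 3/2.
  1·M_0 + 8·M_1 + 3·M_2 = 6(Δ_1 - Δ_0) = 12
  3·M_1 + 10·M_2 + 2·M_3 = 6(Δ_2 - Δ_1) = -3
Natural end conditions: M_0 = M_3 = 0.
Hence M_0 = 0, M_1 = 129/71, M_2 = -60/71, M_3 = 0.
On [0, 3], g(x) = -3 + 43/71·x + 129/142·x² - 21/142·x³.
With x = 3/2: g(3/2) = -621/1136.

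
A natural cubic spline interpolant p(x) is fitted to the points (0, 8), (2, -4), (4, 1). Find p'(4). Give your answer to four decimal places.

4.6250

Let σ_i = p''(x_i). Step sizes h_i = 2, 2; slopes of the chords Δ_i = (y_(i+1) - y_i)/h_i = -6, 5/2.
  2·σ_0 + 8·σ_1 + 2·σ_2 = 6(Δ_1 - Δ_0) = 51
Natural end conditions: σ_0 = σ_2 = 0.
Solving the tridiagonal system: σ_0 = 0, σ_1 = 51/8, σ_2 = 0.
On [2, 4], p'(x) = b_1 + 2c_1·(x - 2) + 3d_1·(x - 2)² with b_1 = Δ_1 - h_1(2σ_1 + σ_2)/6 = -7/4, c_1 = σ_1/2 = 51/16, d_1 = (σ_2 - σ_1)/(6h_1) = -17/32. So p'(4) = 37/8.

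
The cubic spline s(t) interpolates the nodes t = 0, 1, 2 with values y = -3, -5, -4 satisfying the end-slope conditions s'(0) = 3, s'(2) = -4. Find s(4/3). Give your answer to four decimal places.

-4.5185

Write M_i for s''(x_i). With h_i = 1, 1 and divided differences Δ_i = -2, 1, the continuity of s' gives the tridiagonal system
  1·M_0 + 4·M_1 + 1·M_2 = 6(Δ_1 - Δ_0) = 18
Clamped end conditions give two more equations: 2h_0·M_0 + h_0·M_1 = 6(Δ_0 - s'(0)) = -30 and h_1·M_1 + 2h_1·M_2 = 6(s'(2) - Δ_1) = -30.
Hence M_0 = -23, M_1 = 16, M_2 = -23.
On [1, 2], s(t) = -5 - 1/2·(t - 1) + 8·(t - 1)² - 13/2·(t - 1)³.
With (t - 1) = 1/3: s(4/3) = -122/27.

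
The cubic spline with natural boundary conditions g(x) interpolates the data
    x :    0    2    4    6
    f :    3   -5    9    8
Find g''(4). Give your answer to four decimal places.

-8.2000

Let m_i = g''(x_i). Step sizes h_i = 2, 2, 2; slopes of the chords Δ_i = (y_(i+1) - y_i)/h_i = -4, 7, -1/2.
  2·m_0 + 8·m_1 + 2·m_2 = 6(Δ_1 - Δ_0) = 66
  2·m_1 + 8·m_2 + 2·m_3 = 6(Δ_2 - Δ_1) = -45
Natural end conditions: m_0 = m_3 = 0.
Solving: m_0 = 0, m_1 = 103/10, m_2 = -41/5, m_3 = 0.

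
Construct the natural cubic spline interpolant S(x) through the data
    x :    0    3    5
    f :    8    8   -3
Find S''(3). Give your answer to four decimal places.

Let m_i = S''(x_i). Step sizes h_i = 3, 2; slopes of the chords Δ_i = (y_(i+1) - y_i)/h_i = 0, -11/2.
  3·m_0 + 10·m_1 + 2·m_2 = 6(Δ_1 - Δ_0) = -33
Natural end conditions: m_0 = m_2 = 0.
Hence m_0 = 0, m_1 = -33/10, m_2 = 0.

-3.3000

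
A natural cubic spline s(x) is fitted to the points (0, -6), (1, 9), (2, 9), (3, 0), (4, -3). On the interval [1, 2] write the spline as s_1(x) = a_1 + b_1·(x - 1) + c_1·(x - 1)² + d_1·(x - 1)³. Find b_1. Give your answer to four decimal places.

Put m_i = s'' at the i-th knot. Here h = (1, 1, 1, 1) and Δ = (15, 0, -9, -3), so the interior equations h_(i-1)·m_(i-1) + 2(h_(i-1)+h_i)·m_i + h_i·m_(i+1) = 6(Δ_i − Δ_(i-1)) read
  1·m_0 + 4·m_1 + 1·m_2 = 6(Δ_1 - Δ_0) = -90
  1·m_1 + 4·m_2 + 1·m_3 = 6(Δ_2 - Δ_1) = -54
  1·m_2 + 4·m_3 + 1·m_4 = 6(Δ_3 - Δ_2) = 36
Natural end conditions: m_0 = m_4 = 0.
Solving: m_0 = 0, m_1 = -549/28, m_2 = -81/7, m_3 = 333/28, m_4 = 0.
On [1, 2], with s_1(x) = a_1 + b_1·(x - 1) + c_1·(x - 1)² + d_1·(x - 1)³: c_1 = m_1/2 = -549/56, d_1 = (m_2 - m_1)/(6h_1) = 75/56, b_1 = Δ_1 - h_1(2m_1 + m_2)/6 = 237/28.

8.4643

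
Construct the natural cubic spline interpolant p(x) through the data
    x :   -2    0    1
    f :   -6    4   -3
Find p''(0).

-12

Put σ_i = p'' at the i-th knot. Here h = (2, 1) and Δ = (5, -7), so the interior equations h_(i-1)·σ_(i-1) + 2(h_(i-1)+h_i)·σ_i + h_i·σ_(i+1) = 6(Δ_i − Δ_(i-1)) read
  2·σ_0 + 6·σ_1 + 1·σ_2 = 6(Δ_1 - Δ_0) = -72
Natural end conditions: σ_0 = σ_2 = 0.
Hence σ_0 = 0, σ_1 = -12, σ_2 = 0.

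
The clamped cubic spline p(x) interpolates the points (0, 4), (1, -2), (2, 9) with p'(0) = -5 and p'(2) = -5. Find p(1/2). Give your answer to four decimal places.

Write M_i for p''(x_i). With h_i = 1, 1 and divided differences Δ_i = -6, 11, the continuity of p' gives the tridiagonal system
  1·M_0 + 4·M_1 + 1·M_2 = 6(Δ_1 - Δ_0) = 102
Clamped end conditions give two more equations: 2h_0·M_0 + h_0·M_1 = 6(Δ_0 - p'(0)) = -6 and h_1·M_1 + 2h_1·M_2 = 6(p'(2) - Δ_1) = -96.
Solving the tridiagonal system: M_0 = -57/2, M_1 = 51, M_2 = -147/2.
On [0, 1], p(x) = 4 - 5·x - 57/4·x² + 53/4·x³.
With x = 1/2: p(1/2) = -13/32.

-0.4063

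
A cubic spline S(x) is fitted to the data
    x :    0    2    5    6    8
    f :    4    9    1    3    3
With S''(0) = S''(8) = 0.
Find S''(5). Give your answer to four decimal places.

5.6683

With M_i denoting the second derivative at x_i, h_i = 2, 3, 1, 2, and Δ_i = (y_(i+1) − y_i)/h_i = 5/2, -8/3, 2, 0:
  2·M_0 + 10·M_1 + 3·M_2 = 6(Δ_1 - Δ_0) = -31
  3·M_1 + 8·M_2 + 1·M_3 = 6(Δ_2 - Δ_1) = 28
  1·M_2 + 6·M_3 + 2·M_4 = 6(Δ_3 - Δ_2) = -12
Natural end conditions: M_0 = M_4 = 0.
Hence M_0 = 0, M_1 = -1997/416, M_2 = 1179/208, M_3 = -1225/416, M_4 = 0.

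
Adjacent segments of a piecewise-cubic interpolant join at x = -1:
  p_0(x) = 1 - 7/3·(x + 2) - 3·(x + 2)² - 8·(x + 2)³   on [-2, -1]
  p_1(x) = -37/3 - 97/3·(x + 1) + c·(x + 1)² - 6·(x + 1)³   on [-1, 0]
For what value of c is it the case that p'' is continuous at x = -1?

p_0''(x) = -6 - 48·(x + 2), so p_0''(-1) = -54. On the right, p_1''(-1) = 2c, so c = -27.

-27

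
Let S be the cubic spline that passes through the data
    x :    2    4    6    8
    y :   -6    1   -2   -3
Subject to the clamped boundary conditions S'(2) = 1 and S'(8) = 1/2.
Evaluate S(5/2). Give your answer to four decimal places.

Put M_i = S'' at the i-th knot. Here h = (2, 2, 2) and Δ = (7/2, -3/2, -1/2), so the interior equations h_(i-1)·M_(i-1) + 2(h_(i-1)+h_i)·M_i + h_i·M_(i+1) = 6(Δ_i − Δ_(i-1)) read
  2·M_0 + 8·M_1 + 2·M_2 = 6(Δ_1 - Δ_0) = -30
  2·M_1 + 8·M_2 + 2·M_3 = 6(Δ_2 - Δ_1) = 6
Clamped end conditions give two more equations: 2h_0·M_0 + h_0·M_1 = 6(Δ_0 - S'(2)) = 15 and h_2·M_2 + 2h_2·M_3 = 6(S'(8) - Δ_2) = 6.
Forward elimination and back-substitution give M_0 = 101/15, M_1 = -179/30, M_2 = 32/15, M_3 = 13/30.
On [2, 4], S(x) = -6 + 1·(x - 2) + 101/30·(x - 2)² - 127/120·(x - 2)³.
With (x - 2) = 1/2: S(5/2) = -1533/320.

-4.7906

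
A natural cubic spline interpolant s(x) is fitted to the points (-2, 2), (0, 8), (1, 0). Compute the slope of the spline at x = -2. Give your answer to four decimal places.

Write M_i for s''(x_i). With h_i = 2, 1 and divided differences Δ_i = 3, -8, the continuity of s' gives the tridiagonal system
  2·M_0 + 6·M_1 + 1·M_2 = 6(Δ_1 - Δ_0) = -66
Natural end conditions: M_0 = M_2 = 0.
Solving the tridiagonal system: M_0 = 0, M_1 = -11, M_2 = 0.
On [-2, 0], s'(x) = b_0 + 2c_0·(x + 2) + 3d_0·(x + 2)² with b_0 = Δ_0 - h_0(2M_0 + M_1)/6 = 20/3, c_0 = M_0/2 = 0, d_0 = (M_1 - M_0)/(6h_0) = -11/12. So s'(-2) = 20/3.

6.6667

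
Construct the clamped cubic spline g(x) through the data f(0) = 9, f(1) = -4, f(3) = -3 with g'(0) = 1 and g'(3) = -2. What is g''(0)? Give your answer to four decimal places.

Let M_i = g''(x_i). Step sizes h_i = 1, 2; slopes of the chords Δ_i = (y_(i+1) - y_i)/h_i = -13, 1/2.
  1·M_0 + 6·M_1 + 2·M_2 = 6(Δ_1 - Δ_0) = 81
Clamped end conditions give two more equations: 2h_0·M_0 + h_0·M_1 = 6(Δ_0 - g'(0)) = -84 and h_1·M_1 + 2h_1·M_2 = 6(g'(3) - Δ_1) = -15.
Forward elimination and back-substitution give M_0 = -113/2, M_1 = 29, M_2 = -73/4.

-56.5000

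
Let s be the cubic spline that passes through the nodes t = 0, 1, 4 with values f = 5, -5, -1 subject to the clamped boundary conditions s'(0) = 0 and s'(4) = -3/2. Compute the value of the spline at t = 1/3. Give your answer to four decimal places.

3.1898

Write σ_i for s''(x_i). With h_i = 1, 3 and divided differences Δ_i = -10, 4/3, the continuity of s' gives the tridiagonal system
  1·σ_0 + 8·σ_1 + 3·σ_2 = 6(Δ_1 - Δ_0) = 68
Clamped end conditions give two more equations: 2h_0·σ_0 + h_0·σ_1 = 6(Δ_0 - s'(0)) = -60 and h_1·σ_1 + 2h_1·σ_2 = 6(s'(4) - Δ_1) = -17.
Forward elimination and back-substitution give σ_0 = -311/8, σ_1 = 71/4, σ_2 = -281/24.
On [0, 1], s(t) = 5 + 0·t - 311/16·t² + 151/16·t³.
With t = 1/3: s(1/3) = 689/216.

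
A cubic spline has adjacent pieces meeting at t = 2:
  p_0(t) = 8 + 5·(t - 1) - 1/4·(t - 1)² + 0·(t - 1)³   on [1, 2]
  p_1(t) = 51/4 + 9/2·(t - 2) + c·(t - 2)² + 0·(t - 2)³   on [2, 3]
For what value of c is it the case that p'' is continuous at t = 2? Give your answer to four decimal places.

-0.2500

p_0''(t) = -1/2 + 0·(t - 1), so p_0''(2) = -1/2. On the right, p_1''(2) = 2c, so c = -1/4.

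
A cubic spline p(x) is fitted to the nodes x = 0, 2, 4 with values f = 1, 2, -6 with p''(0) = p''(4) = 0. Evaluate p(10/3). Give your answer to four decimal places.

Write m_i for p''(x_i). With h_i = 2, 2 and divided differences Δ_i = 1/2, -4, the continuity of p' gives the tridiagonal system
  2·m_0 + 8·m_1 + 2·m_2 = 6(Δ_1 - Δ_0) = -27
Natural end conditions: m_0 = m_2 = 0.
Solving: m_0 = 0, m_1 = -27/8, m_2 = 0.
On [2, 4], p(x) = 2 - 7/4·(x - 2) - 27/16·(x - 2)² + 9/32·(x - 2)³.
With (x - 2) = 4/3: p(10/3) = -8/3.

-2.6667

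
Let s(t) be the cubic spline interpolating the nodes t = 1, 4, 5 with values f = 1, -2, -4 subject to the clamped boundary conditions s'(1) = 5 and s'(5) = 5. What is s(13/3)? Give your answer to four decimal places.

Let σ_i = s''(x_i). Step sizes h_i = 3, 1; slopes of the chords Δ_i = (y_(i+1) - y_i)/h_i = -1, -2.
  3·σ_0 + 8·σ_1 + 1·σ_2 = 6(Δ_1 - Δ_0) = -6
Clamped end conditions give two more equations: 2h_0·σ_0 + h_0·σ_1 = 6(Δ_0 - s'(1)) = -36 and h_1·σ_1 + 2h_1·σ_2 = 6(s'(5) - Δ_1) = 42.
Forward elimination and back-substitution give σ_0 = -21/4, σ_1 = -3/2, σ_2 = 87/4.
On [4, 5], s(t) = -2 - 41/8·(t - 4) - 3/4·(t - 4)² + 31/8·(t - 4)³.
With (t - 4) = 1/3: s(13/3) = -197/54.

-3.6481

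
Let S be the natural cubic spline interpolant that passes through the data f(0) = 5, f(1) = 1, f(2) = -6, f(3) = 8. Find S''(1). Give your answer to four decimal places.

-13.2000

Put σ_i = S'' at the i-th knot. Here h = (1, 1, 1) and Δ = (-4, -7, 14), so the interior equations h_(i-1)·σ_(i-1) + 2(h_(i-1)+h_i)·σ_i + h_i·σ_(i+1) = 6(Δ_i − Δ_(i-1)) read
  1·σ_0 + 4·σ_1 + 1·σ_2 = 6(Δ_1 - Δ_0) = -18
  1·σ_1 + 4·σ_2 + 1·σ_3 = 6(Δ_2 - Δ_1) = 126
Natural end conditions: σ_0 = σ_3 = 0.
Hence σ_0 = 0, σ_1 = -66/5, σ_2 = 174/5, σ_3 = 0.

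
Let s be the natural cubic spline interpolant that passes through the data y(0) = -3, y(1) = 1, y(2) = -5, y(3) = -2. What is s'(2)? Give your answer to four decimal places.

With σ_i denoting the second derivative at x_i, h_i = 1, 1, 1, and Δ_i = (y_(i+1) − y_i)/h_i = 4, -6, 3:
  1·σ_0 + 4·σ_1 + 1·σ_2 = 6(Δ_1 - Δ_0) = -60
  1·σ_1 + 4·σ_2 + 1·σ_3 = 6(Δ_2 - Δ_1) = 54
Natural end conditions: σ_0 = σ_3 = 0.
Solving the tridiagonal system: σ_0 = 0, σ_1 = -98/5, σ_2 = 92/5, σ_3 = 0.
On [2, 3], s'(x) = b_2 + 2c_2·(x - 2) + 3d_2·(x - 2)² with b_2 = Δ_2 - h_2(2σ_2 + σ_3)/6 = -47/15, c_2 = σ_2/2 = 46/5, d_2 = (σ_3 - σ_2)/(6h_2) = -46/15. So s'(2) = -47/15.

-3.1333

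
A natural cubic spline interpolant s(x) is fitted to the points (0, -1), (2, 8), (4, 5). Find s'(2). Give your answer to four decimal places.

1.5000

With M_i denoting the second derivative at x_i, h_i = 2, 2, and Δ_i = (y_(i+1) − y_i)/h_i = 9/2, -3/2:
  2·M_0 + 8·M_1 + 2·M_2 = 6(Δ_1 - Δ_0) = -36
Natural end conditions: M_0 = M_2 = 0.
Hence M_0 = 0, M_1 = -9/2, M_2 = 0.
On [2, 4], s'(x) = b_1 + 2c_1·(x - 2) + 3d_1·(x - 2)² with b_1 = Δ_1 - h_1(2M_1 + M_2)/6 = 3/2, c_1 = M_1/2 = -9/4, d_1 = (M_2 - M_1)/(6h_1) = 3/8. So s'(2) = 3/2.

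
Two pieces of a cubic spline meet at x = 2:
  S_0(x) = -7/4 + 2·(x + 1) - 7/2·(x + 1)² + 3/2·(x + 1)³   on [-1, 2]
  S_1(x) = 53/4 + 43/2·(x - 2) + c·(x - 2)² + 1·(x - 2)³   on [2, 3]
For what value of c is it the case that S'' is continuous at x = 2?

S_0''(x) = -7 + 9·(x + 1), so S_0''(2) = 20. On the right, S_1''(2) = 2c, so c = 10.

10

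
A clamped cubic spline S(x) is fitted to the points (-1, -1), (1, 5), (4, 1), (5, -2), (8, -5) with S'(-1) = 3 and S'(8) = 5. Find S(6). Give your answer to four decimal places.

-5.3620

Write m_i for S''(x_i). With h_i = 2, 3, 1, 3 and divided differences Δ_i = 3, -4/3, -3, -1, the continuity of S' gives the tridiagonal system
  2·m_0 + 10·m_1 + 3·m_2 = 6(Δ_1 - Δ_0) = -26
  3·m_1 + 8·m_2 + 1·m_3 = 6(Δ_2 - Δ_1) = -10
  1·m_2 + 8·m_3 + 3·m_4 = 6(Δ_3 - Δ_2) = 12
Clamped end conditions give two more equations: 2h_0·m_0 + h_0·m_1 = 6(Δ_0 - S'(-1)) = 0 and h_3·m_3 + 2h_3·m_4 = 6(S'(8) - Δ_3) = 36.
Hence m_0 = 383/267, m_1 = -766/267, m_2 = -16/267, m_3 = -244/267, m_4 = 1724/267.
On [5, 8], S(x) = -2 - 295/89·(x - 5) - 122/267·(x - 5)² + 328/801·(x - 5)³.
With (x - 5) = 1: S(6) = -4295/801.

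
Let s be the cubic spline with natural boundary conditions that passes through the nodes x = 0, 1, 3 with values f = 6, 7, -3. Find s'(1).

-1

Put m_i = s'' at the i-th knot. Here h = (1, 2) and Δ = (1, -5), so the interior equations h_(i-1)·m_(i-1) + 2(h_(i-1)+h_i)·m_i + h_i·m_(i+1) = 6(Δ_i − Δ_(i-1)) read
  1·m_0 + 6·m_1 + 2·m_2 = 6(Δ_1 - Δ_0) = -36
Natural end conditions: m_0 = m_2 = 0.
Hence m_0 = 0, m_1 = -6, m_2 = 0.
On [1, 3], s'(x) = b_1 + 2c_1·(x - 1) + 3d_1·(x - 1)² with b_1 = Δ_1 - h_1(2m_1 + m_2)/6 = -1, c_1 = m_1/2 = -3, d_1 = (m_2 - m_1)/(6h_1) = 1/2. So s'(1) = -1.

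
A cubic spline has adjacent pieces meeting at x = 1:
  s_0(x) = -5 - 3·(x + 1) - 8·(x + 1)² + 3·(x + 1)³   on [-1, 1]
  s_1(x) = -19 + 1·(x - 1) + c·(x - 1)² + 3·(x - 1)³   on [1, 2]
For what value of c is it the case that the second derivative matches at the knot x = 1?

10

s_0''(x) = -16 + 18·(x + 1), so s_0''(1) = 20. On the right, s_1''(1) = 2c, so c = 10.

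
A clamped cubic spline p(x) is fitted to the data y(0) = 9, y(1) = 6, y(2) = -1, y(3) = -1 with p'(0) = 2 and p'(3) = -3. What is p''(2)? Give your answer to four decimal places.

Put m_i = p'' at the i-th knot. Here h = (1, 1, 1) and Δ = (-3, -7, 0), so the interior equations h_(i-1)·m_(i-1) + 2(h_(i-1)+h_i)·m_i + h_i·m_(i+1) = 6(Δ_i − Δ_(i-1)) read
  1·m_0 + 4·m_1 + 1·m_2 = 6(Δ_1 - Δ_0) = -24
  1·m_1 + 4·m_2 + 1·m_3 = 6(Δ_2 - Δ_1) = 42
Clamped end conditions give two more equations: 2h_0·m_0 + h_0·m_1 = 6(Δ_0 - p'(0)) = -30 and h_2·m_2 + 2h_2·m_3 = 6(p'(3) - Δ_2) = -18.
Hence m_0 = -34/3, m_1 = -22/3, m_2 = 50/3, m_3 = -52/3.

16.6667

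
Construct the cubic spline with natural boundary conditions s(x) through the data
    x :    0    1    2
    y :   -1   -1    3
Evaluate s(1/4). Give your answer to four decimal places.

-1.2344

With m_i denoting the second derivative at x_i, h_i = 1, 1, and Δ_i = (y_(i+1) − y_i)/h_i = 0, 4:
  1·m_0 + 4·m_1 + 1·m_2 = 6(Δ_1 - Δ_0) = 24
Natural end conditions: m_0 = m_2 = 0.
Hence m_0 = 0, m_1 = 6, m_2 = 0.
On [0, 1], s(x) = -1 - 1·x + 0·x² + 1·x³.
With x = 1/4: s(1/4) = -79/64.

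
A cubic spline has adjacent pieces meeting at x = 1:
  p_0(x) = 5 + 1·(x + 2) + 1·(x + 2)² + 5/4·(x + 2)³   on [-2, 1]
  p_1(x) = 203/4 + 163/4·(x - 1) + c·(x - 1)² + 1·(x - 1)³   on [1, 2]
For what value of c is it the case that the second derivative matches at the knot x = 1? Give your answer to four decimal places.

p_0''(x) = 2 + 15/2·(x + 2), so p_0''(1) = 49/2. On the right, p_1''(1) = 2c, so c = 49/4.

12.2500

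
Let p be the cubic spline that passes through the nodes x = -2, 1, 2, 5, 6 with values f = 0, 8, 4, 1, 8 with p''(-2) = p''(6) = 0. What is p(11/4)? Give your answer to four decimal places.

0.8737

Put M_i = p'' at the i-th knot. Here h = (3, 1, 3, 1) and Δ = (8/3, -4, -1, 7), so the interior equations h_(i-1)·M_(i-1) + 2(h_(i-1)+h_i)·M_i + h_i·M_(i+1) = 6(Δ_i − Δ_(i-1)) read
  3·M_0 + 8·M_1 + 1·M_2 = 6(Δ_1 - Δ_0) = -40
  1·M_1 + 8·M_2 + 3·M_3 = 6(Δ_2 - Δ_1) = 18
  3·M_2 + 8·M_3 + 1·M_4 = 6(Δ_3 - Δ_2) = 48
Natural end conditions: M_0 = M_4 = 0.
Solving the tridiagonal system: M_0 = 0, M_1 = -275/54, M_2 = 20/27, M_3 = 103/18, M_4 = 0.
On [2, 5], p(x) = 4 - 497/108·(x - 2) + 10/27·(x - 2)² + 269/972·(x - 2)³.
With (x - 2) = 3/4: p(11/4) = 671/768.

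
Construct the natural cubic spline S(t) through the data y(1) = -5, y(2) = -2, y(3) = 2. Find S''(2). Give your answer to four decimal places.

With m_i denoting the second derivative at x_i, h_i = 1, 1, and Δ_i = (y_(i+1) − y_i)/h_i = 3, 4:
  1·m_0 + 4·m_1 + 1·m_2 = 6(Δ_1 - Δ_0) = 6
Natural end conditions: m_0 = m_2 = 0.
Solving the tridiagonal system: m_0 = 0, m_1 = 3/2, m_2 = 0.

1.5000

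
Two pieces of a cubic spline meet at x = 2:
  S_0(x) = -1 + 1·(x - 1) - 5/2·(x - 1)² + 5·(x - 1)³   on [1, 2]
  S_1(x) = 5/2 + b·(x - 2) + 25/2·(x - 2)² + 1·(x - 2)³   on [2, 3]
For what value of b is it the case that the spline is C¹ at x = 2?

S_0'(x) = 1 - 5·(x - 1) + 15·(x - 1)², so S_0'(2) = 11. On the right, S_1'(2) = b, so b = 11.

11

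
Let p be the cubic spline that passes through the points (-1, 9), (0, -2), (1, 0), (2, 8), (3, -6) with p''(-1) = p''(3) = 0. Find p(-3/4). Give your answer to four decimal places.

Let M_i = p''(x_i). Step sizes h_i = 1, 1, 1, 1; slopes of the chords Δ_i = (y_(i+1) - y_i)/h_i = -11, 2, 8, -14.
  1·M_0 + 4·M_1 + 1·M_2 = 6(Δ_1 - Δ_0) = 78
  1·M_1 + 4·M_2 + 1·M_3 = 6(Δ_2 - Δ_1) = 36
  1·M_2 + 4·M_3 + 1·M_4 = 6(Δ_3 - Δ_2) = -132
Natural end conditions: M_0 = M_4 = 0.
Forward elimination and back-substitution give M_0 = 0, M_1 = 447/28, M_2 = 99/7, M_3 = -1023/28, M_4 = 0.
On [-1, 0], p(x) = 9 - 765/56·(x + 1) + 0·(x + 1)² + 149/56·(x + 1)³.
With (x + 1) = 1/4: p(-3/4) = 20165/3584.

5.6264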